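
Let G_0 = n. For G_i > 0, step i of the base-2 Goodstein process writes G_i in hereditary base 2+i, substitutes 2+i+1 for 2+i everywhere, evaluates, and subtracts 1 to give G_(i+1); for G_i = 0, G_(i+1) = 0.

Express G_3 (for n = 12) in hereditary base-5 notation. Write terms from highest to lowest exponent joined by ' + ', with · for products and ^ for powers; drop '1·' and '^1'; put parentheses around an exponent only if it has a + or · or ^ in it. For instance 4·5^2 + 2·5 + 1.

G_0=12  [base 2] 2^(2 + 1) + 2^2  →[2↦3]→  3^(3 + 1) + 3^3 = 108  −1 ⇒ G_1=107
G_1=107  [base 3] 3^(3 + 1) + 2·3^2 + 2·3 + 2  →[3↦4]→  4^(4 + 1) + 2·4^2 + 2·4 + 2 = 1066  −1 ⇒ G_2=1065
G_2=1065  [base 4] 4^(4 + 1) + 2·4^2 + 2·4 + 1  →[4↦5]→  5^(5 + 1) + 2·5^2 + 2·5 + 1 = 15686  −1 ⇒ G_3=15685
G_3=15685  [base 5] 5^(5 + 1) + 2·5^2 + 2·5  →[5↦6]→  6^(6 + 1) + 2·6^2 + 2·6 = 280020  −1 ⇒ G_4=280019

5^(5 + 1) + 2·5^2 + 2·5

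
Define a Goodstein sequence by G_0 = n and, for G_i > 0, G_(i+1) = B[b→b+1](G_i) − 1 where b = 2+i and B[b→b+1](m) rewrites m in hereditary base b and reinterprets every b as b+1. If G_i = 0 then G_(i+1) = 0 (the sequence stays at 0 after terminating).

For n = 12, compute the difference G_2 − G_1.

958

base 2: 12 = 2^(2 + 1) + 2^2; at 3: 3^(3 + 1) + 3^3 = 108; next = 107
base 3: 107 = 3^(3 + 1) + 2·3^2 + 2·3 + 2; at 4: 4^(4 + 1) + 2·4^2 + 2·4 + 2 = 1066; next = 1065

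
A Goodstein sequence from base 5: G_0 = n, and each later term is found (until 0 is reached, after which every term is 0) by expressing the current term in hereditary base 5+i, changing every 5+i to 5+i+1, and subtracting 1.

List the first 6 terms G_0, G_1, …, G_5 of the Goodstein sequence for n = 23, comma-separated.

23 —HB5→ 4·5 + 3 —bump→ 4·6 + 3 = 27 —(−1)→ 26
26 —HB6→ 4·6 + 2 —bump→ 4·7 + 2 = 30 —(−1)→ 29
29 —HB7→ 4·7 + 1 —bump→ 4·8 + 1 = 33 —(−1)→ 32
32 —HB8→ 4·8 —bump→ 4·9 = 36 —(−1)→ 35
35 —HB9→ 3·9 + 8 —bump→ 3·10 + 8 = 38 —(−1)→ 37

23, 26, 29, 32, 35, 37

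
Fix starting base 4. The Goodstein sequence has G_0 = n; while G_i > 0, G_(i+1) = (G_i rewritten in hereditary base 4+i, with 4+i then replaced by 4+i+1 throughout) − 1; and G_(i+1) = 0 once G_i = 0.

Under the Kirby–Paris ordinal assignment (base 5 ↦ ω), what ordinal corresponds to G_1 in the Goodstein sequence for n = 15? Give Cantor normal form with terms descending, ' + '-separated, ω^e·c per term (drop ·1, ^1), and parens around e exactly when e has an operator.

ω·3 + 2

step 0: 15 = 3·4 + 3; sub 5 for 4: 3·5 + 3; = 18; G_1 = 18−1 = 17
step 1: 17 = 3·5 + 2; sub 6 for 5: 3·6 + 2; = 20; G_2 = 20−1 = 19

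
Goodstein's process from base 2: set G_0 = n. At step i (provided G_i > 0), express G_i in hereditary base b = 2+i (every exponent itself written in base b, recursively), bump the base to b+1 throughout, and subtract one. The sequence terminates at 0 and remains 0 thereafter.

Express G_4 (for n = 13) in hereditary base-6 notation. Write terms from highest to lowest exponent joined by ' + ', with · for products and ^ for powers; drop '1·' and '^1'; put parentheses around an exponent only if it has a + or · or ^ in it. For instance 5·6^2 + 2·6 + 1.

base 2: 13 = 2^(2 + 1) + 2^2 + 1; at 3: 3^(3 + 1) + 3^3 + 1 = 109; next = 108
base 3: 108 = 3^(3 + 1) + 3^3; at 4: 4^(4 + 1) + 4^4 = 1280; next = 1279
base 4: 1279 = 4^(4 + 1) + 3·4^3 + 3·4^2 + 3·4 + 3; at 5: 5^(5 + 1) + 3·5^3 + 3·5^2 + 3·5 + 3 = 16093; next = 16092
base 5: 16092 = 5^(5 + 1) + 3·5^3 + 3·5^2 + 3·5 + 2; at 6: 6^(6 + 1) + 3·6^3 + 3·6^2 + 3·6 + 2 = 280712; next = 280711
base 6: 280711 = 6^(6 + 1) + 3·6^3 + 3·6^2 + 3·6 + 1; at 7: 7^(7 + 1) + 3·7^3 + 3·7^2 + 3·7 + 1 = 5765999; next = 5765998

6^(6 + 1) + 3·6^3 + 3·6^2 + 3·6 + 1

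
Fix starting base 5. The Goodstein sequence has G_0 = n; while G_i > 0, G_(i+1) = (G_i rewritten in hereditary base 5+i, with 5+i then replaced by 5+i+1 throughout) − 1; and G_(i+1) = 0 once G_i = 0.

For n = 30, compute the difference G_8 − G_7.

10

G_0=30  [base 5] 5^2 + 5  →[5↦6]→  6^2 + 6 = 42  −1 ⇒ G_1=41
G_1=41  [base 6] 6^2 + 5  →[6↦7]→  7^2 + 5 = 54  −1 ⇒ G_2=53
G_2=53  [base 7] 7^2 + 4  →[7↦8]→  8^2 + 4 = 68  −1 ⇒ G_3=67
G_3=67  [base 8] 8^2 + 3  →[8↦9]→  9^2 + 3 = 84  −1 ⇒ G_4=83
G_4=83  [base 9] 9^2 + 2  →[9↦10]→  10^2 + 2 = 102  −1 ⇒ G_5=101
G_5=101  [base 10] 10^2 + 1  →[10↦11]→  11^2 + 1 = 122  −1 ⇒ G_6=121
G_6=121  [base 11] 11^2  →[11↦12]→  12^2 = 144  −1 ⇒ G_7=143
G_7=143  [base 12] 11·12 + 11  →[12↦13]→  11·13 + 11 = 154  −1 ⇒ G_8=153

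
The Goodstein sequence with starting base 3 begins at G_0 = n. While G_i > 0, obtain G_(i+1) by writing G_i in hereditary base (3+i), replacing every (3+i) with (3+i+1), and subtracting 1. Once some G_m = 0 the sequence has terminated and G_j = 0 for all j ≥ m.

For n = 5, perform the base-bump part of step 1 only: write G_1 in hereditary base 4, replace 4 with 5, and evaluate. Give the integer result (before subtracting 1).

G_0 = 5. HB_3(5) = 3 + 2. Bump = 6. G_1 = 5.
G_1 = 5. HB_4(5) = 4 + 1. Bump = 6. G_2 = 5.

6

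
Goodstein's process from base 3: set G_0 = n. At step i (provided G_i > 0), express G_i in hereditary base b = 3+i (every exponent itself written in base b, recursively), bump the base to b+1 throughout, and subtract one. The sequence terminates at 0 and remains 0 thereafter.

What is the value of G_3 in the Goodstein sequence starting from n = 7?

9

7 —HB3→ 2·3 + 1 —bump→ 2·4 + 1 = 9 —(−1)→ 8
8 —HB4→ 2·4 —bump→ 2·5 = 10 —(−1)→ 9
9 —HB5→ 5 + 4 —bump→ 6 + 4 = 10 —(−1)→ 9
9 —HB6→ 6 + 3 —bump→ 7 + 3 = 10 —(−1)→ 9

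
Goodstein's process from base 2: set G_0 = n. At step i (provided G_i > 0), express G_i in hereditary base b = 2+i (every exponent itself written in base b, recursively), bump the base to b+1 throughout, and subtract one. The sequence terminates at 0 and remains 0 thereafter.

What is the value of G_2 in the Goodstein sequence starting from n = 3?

3

base 2: 3 = 2 + 1; at 3: 3 + 1 = 4; next = 3
base 3: 3 = 3; at 4: 4 = 4; next = 3
base 4: 3 = 3; at 5: 3 = 3; next = 2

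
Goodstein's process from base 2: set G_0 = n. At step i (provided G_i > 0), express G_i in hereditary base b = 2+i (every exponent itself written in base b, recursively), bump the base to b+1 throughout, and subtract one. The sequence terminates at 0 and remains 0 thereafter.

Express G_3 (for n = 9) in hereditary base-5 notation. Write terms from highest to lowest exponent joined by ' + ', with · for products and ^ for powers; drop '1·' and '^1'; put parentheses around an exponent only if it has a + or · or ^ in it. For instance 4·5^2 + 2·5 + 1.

(0) 9|_2 = 2^(2 + 1) + 1 ↦ 3^(3 + 1) + 1|_3 = 82 ⇒ 81
(1) 81|_3 = 3^(3 + 1) ↦ 4^(4 + 1)|_4 = 1024 ⇒ 1023
(2) 1023|_4 = 3·4^4 + 3·4^3 + 3·4^2 + 3·4 + 3 ↦ 3·5^5 + 3·5^3 + 3·5^2 + 3·5 + 3|_5 = 9843 ⇒ 9842
(3) 9842|_5 = 3·5^5 + 3·5^3 + 3·5^2 + 3·5 + 2 ↦ 3·6^6 + 3·6^3 + 3·6^2 + 3·6 + 2|_6 = 140744 ⇒ 140743

3·5^5 + 3·5^3 + 3·5^2 + 3·5 + 2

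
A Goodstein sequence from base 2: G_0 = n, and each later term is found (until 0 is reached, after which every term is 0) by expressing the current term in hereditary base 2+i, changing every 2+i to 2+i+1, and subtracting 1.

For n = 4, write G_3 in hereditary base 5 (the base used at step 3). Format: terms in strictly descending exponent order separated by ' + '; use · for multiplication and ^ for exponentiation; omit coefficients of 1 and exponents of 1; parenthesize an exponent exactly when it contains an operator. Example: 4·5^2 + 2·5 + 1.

i=0: 4 = 2^2 (b=2); 2→3: 3^3 = 27; 27−1 = 26
i=1: 26 = 2·3^2 + 2·3 + 2 (b=3); 3→4: 2·4^2 + 2·4 + 2 = 42; 42−1 = 41
i=2: 41 = 2·4^2 + 2·4 + 1 (b=4); 4→5: 2·5^2 + 2·5 + 1 = 61; 61−1 = 60
i=3: 60 = 2·5^2 + 2·5 (b=5); 5→6: 2·6^2 + 2·6 = 84; 84−1 = 83

2·5^2 + 2·5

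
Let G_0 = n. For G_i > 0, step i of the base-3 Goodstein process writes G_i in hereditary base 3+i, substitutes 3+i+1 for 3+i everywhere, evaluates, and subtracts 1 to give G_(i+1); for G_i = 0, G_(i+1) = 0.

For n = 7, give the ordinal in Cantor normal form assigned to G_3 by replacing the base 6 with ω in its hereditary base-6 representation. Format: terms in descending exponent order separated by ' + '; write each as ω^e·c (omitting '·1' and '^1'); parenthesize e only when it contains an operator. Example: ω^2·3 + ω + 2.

ω + 3

base 3: 7 = 2·3 + 1; at 4: 2·4 + 1 = 9; next = 8
base 4: 8 = 2·4; at 5: 2·5 = 10; next = 9
base 5: 9 = 5 + 4; at 6: 6 + 4 = 10; next = 9
base 6: 9 = 6 + 3; at 7: 7 + 3 = 10; next = 9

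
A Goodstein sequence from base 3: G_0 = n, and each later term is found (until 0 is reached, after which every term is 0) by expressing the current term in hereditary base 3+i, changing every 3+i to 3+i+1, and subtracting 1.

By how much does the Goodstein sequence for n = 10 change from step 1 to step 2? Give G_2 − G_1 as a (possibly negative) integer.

10 —HB3→ 3^2 + 1 —bump→ 4^2 + 1 = 17 —(−1)→ 16
16 —HB4→ 4^2 —bump→ 5^2 = 25 —(−1)→ 24

8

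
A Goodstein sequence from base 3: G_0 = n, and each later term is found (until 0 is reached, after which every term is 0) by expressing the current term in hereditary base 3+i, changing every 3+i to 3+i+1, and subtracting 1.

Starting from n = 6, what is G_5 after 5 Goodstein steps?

base 3: 6 = 2·3; at 4: 2·4 = 8; next = 7
base 4: 7 = 4 + 3; at 5: 5 + 3 = 8; next = 7
base 5: 7 = 5 + 2; at 6: 6 + 2 = 8; next = 7
base 6: 7 = 6 + 1; at 7: 7 + 1 = 8; next = 7
base 7: 7 = 7; at 8: 8 = 8; next = 7
base 8: 7 = 7; at 9: 7 = 7; next = 6

7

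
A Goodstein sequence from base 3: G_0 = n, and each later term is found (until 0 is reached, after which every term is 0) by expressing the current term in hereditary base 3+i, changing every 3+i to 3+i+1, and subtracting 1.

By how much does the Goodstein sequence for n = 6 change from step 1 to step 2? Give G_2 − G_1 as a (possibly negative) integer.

0

6 —HB3→ 2·3 —bump→ 2·4 = 8 —(−1)→ 7
7 —HB4→ 4 + 3 —bump→ 5 + 3 = 8 —(−1)→ 7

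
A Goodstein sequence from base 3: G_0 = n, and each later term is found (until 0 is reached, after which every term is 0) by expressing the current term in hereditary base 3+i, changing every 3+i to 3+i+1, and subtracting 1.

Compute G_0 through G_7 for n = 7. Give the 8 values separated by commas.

G_0 = 7. HB_3(7) = 2·3 + 1. Bump = 9. G_1 = 8.
G_1 = 8. HB_4(8) = 2·4. Bump = 10. G_2 = 9.
G_2 = 9. HB_5(9) = 5 + 4. Bump = 10. G_3 = 9.
G_3 = 9. HB_6(9) = 6 + 3. Bump = 10. G_4 = 9.
G_4 = 9. HB_7(9) = 7 + 2. Bump = 10. G_5 = 9.
G_5 = 9. HB_8(9) = 8 + 1. Bump = 10. G_6 = 9.
G_6 = 9. HB_9(9) = 9. Bump = 10. G_7 = 9.

7, 8, 9, 9, 9, 9, 9, 9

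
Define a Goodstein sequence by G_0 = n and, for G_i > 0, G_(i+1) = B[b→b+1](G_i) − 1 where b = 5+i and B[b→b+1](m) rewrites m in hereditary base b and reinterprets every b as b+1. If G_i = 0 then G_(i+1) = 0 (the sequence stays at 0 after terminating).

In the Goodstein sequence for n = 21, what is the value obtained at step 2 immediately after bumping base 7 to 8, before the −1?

i=0: 21 = 4·5 + 1 (b=5); 5→6: 4·6 + 1 = 25; 25−1 = 24
i=1: 24 = 4·6 (b=6); 6→7: 4·7 = 28; 28−1 = 27
i=2: 27 = 3·7 + 6 (b=7); 7→8: 3·8 + 6 = 30; 30−1 = 29

30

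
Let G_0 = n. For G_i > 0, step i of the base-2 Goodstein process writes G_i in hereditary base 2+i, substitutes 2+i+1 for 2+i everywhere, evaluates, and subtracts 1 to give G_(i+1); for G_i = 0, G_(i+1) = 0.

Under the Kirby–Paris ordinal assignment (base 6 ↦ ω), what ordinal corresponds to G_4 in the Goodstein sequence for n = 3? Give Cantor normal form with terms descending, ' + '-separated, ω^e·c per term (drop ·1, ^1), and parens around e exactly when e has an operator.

1

base 2: 3 = 2 + 1; at 3: 3 + 1 = 4; next = 3
base 3: 3 = 3; at 4: 4 = 4; next = 3
base 4: 3 = 3; at 5: 3 = 3; next = 2
base 5: 2 = 2; at 6: 2 = 2; next = 1
base 6: 1 = 1; at 7: 1 = 1; next = 0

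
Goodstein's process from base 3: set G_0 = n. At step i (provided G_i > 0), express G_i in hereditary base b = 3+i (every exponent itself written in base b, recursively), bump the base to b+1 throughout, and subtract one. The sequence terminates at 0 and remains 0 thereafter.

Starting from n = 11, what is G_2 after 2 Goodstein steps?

step 0: 11 = 3^2 + 2; sub 4 for 3: 4^2 + 2; = 18; G_1 = 18−1 = 17
step 1: 17 = 4^2 + 1; sub 5 for 4: 5^2 + 1; = 26; G_2 = 26−1 = 25
step 2: 25 = 5^2; sub 6 for 5: 6^2; = 36; G_3 = 36−1 = 35

25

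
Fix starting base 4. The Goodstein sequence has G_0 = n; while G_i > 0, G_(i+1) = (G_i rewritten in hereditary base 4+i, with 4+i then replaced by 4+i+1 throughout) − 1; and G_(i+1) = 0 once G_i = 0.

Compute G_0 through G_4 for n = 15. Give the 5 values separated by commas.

step 0: 15 = 3·4 + 3; sub 5 for 4: 3·5 + 3; = 18; G_1 = 18−1 = 17
step 1: 17 = 3·5 + 2; sub 6 for 5: 3·6 + 2; = 20; G_2 = 20−1 = 19
step 2: 19 = 3·6 + 1; sub 7 for 6: 3·7 + 1; = 22; G_3 = 22−1 = 21
step 3: 21 = 3·7; sub 8 for 7: 3·8; = 24; G_4 = 24−1 = 23

15, 17, 19, 21, 23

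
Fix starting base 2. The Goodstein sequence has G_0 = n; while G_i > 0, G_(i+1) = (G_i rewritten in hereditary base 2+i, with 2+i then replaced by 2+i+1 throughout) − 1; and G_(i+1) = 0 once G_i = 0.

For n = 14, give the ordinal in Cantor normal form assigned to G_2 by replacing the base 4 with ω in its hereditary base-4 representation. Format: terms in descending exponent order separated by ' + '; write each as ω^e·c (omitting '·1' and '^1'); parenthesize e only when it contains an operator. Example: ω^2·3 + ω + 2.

(0) 14|_2 = 2^(2 + 1) + 2^2 + 2 ↦ 3^(3 + 1) + 3^3 + 3|_3 = 111 ⇒ 110
(1) 110|_3 = 3^(3 + 1) + 3^3 + 2 ↦ 4^(4 + 1) + 4^4 + 2|_4 = 1282 ⇒ 1281
(2) 1281|_4 = 4^(4 + 1) + 4^4 + 1 ↦ 5^(5 + 1) + 5^5 + 1|_5 = 18751 ⇒ 18750

ω^(ω + 1) + ω^ω + 1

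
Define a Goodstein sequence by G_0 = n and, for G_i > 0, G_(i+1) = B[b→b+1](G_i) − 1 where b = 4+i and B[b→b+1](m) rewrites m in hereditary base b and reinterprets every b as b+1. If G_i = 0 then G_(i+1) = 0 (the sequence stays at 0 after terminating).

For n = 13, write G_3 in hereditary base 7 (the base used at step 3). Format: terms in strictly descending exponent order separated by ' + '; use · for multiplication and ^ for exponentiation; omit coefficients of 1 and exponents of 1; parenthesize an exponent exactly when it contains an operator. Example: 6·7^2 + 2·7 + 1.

[0] 13 ≡ 3·4 + 1 (base 4). Lift 5: 16. −1: 15.
[1] 15 ≡ 3·5 (base 5). Lift 6: 18. −1: 17.
[2] 17 ≡ 2·6 + 5 (base 6). Lift 7: 19. −1: 18.
[3] 18 ≡ 2·7 + 4 (base 7). Lift 8: 20. −1: 19.

2·7 + 4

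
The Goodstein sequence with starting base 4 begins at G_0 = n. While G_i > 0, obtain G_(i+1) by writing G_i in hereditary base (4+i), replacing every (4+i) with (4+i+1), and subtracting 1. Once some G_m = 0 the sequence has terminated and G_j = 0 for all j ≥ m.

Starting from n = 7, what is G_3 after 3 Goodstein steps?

G_0 = 7. HB_4(7) = 4 + 3. Bump = 8. G_1 = 7.
G_1 = 7. HB_5(7) = 5 + 2. Bump = 8. G_2 = 7.
G_2 = 7. HB_6(7) = 6 + 1. Bump = 8. G_3 = 7.
G_3 = 7. HB_7(7) = 7. Bump = 8. G_4 = 7.

7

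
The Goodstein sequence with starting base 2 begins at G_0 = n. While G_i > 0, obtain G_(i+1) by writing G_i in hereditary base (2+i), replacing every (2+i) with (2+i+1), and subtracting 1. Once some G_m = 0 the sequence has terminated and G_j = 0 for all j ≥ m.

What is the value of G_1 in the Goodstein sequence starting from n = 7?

30

G_0 = 7. HB_2(7) = 2^2 + 2 + 1. Bump = 31. G_1 = 30.
G_1 = 30. HB_3(30) = 3^3 + 3. Bump = 260. G_2 = 259.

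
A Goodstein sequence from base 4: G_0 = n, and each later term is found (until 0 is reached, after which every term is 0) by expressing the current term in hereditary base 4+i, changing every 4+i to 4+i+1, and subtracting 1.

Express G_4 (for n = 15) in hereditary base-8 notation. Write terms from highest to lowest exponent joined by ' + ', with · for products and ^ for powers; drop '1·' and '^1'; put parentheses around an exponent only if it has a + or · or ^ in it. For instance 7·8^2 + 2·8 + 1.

G_0 = 15. HB_4(15) = 3·4 + 3. Bump = 18. G_1 = 17.
G_1 = 17. HB_5(17) = 3·5 + 2. Bump = 20. G_2 = 19.
G_2 = 19. HB_6(19) = 3·6 + 1. Bump = 22. G_3 = 21.
G_3 = 21. HB_7(21) = 3·7. Bump = 24. G_4 = 23.

2·8 + 7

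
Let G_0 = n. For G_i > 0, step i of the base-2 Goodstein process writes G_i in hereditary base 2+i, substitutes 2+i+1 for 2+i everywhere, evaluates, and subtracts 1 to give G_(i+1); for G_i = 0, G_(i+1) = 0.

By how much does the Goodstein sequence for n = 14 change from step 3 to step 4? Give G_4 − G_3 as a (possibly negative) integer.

[0] 14 ≡ 2^(2 + 1) + 2^2 + 2 (base 2). Lift 3: 111. −1: 110.
[1] 110 ≡ 3^(3 + 1) + 3^3 + 2 (base 3). Lift 4: 1282. −1: 1281.
[2] 1281 ≡ 4^(4 + 1) + 4^4 + 1 (base 4). Lift 5: 18751. −1: 18750.
[3] 18750 ≡ 5^(5 + 1) + 5^5 (base 5). Lift 6: 326592. −1: 326591.

307841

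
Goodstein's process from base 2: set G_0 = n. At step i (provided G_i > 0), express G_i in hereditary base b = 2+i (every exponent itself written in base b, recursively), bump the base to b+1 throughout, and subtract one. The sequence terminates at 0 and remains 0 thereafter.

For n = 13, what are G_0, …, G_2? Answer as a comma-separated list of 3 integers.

G_0=13  [base 2] 2^(2 + 1) + 2^2 + 1  →[2↦3]→  3^(3 + 1) + 3^3 + 1 = 109  −1 ⇒ G_1=108
G_1=108  [base 3] 3^(3 + 1) + 3^3  →[3↦4]→  4^(4 + 1) + 4^4 = 1280  −1 ⇒ G_2=1279

13, 108, 1279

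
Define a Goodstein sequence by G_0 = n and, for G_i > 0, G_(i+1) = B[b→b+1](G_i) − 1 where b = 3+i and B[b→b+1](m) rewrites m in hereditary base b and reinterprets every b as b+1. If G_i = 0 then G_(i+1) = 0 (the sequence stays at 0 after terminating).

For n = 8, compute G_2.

10

G_0 = 8. HB_3(8) = 2·3 + 2. Bump = 10. G_1 = 9.
G_1 = 9. HB_4(9) = 2·4 + 1. Bump = 11. G_2 = 10.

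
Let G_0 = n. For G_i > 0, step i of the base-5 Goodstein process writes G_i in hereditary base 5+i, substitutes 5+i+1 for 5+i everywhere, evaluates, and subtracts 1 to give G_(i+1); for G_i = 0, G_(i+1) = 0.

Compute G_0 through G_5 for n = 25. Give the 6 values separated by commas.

25, 35, 39, 43, 47, 51

[0] 25 ≡ 5^2 (base 5). Lift 6: 36. −1: 35.
[1] 35 ≡ 5·6 + 5 (base 6). Lift 7: 40. −1: 39.
[2] 39 ≡ 5·7 + 4 (base 7). Lift 8: 44. −1: 43.
[3] 43 ≡ 5·8 + 3 (base 8). Lift 9: 48. −1: 47.
[4] 47 ≡ 5·9 + 2 (base 9). Lift 10: 52. −1: 51.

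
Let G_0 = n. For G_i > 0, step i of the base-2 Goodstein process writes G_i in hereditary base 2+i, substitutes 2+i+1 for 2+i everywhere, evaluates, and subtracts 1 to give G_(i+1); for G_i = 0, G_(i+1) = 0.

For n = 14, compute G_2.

1281

14 —HB2→ 2^(2 + 1) + 2^2 + 2 —bump→ 3^(3 + 1) + 3^3 + 3 = 111 —(−1)→ 110
110 —HB3→ 3^(3 + 1) + 3^3 + 2 —bump→ 4^(4 + 1) + 4^4 + 2 = 1282 —(−1)→ 1281
1281 —HB4→ 4^(4 + 1) + 4^4 + 1 —bump→ 5^(5 + 1) + 5^5 + 1 = 18751 —(−1)→ 18750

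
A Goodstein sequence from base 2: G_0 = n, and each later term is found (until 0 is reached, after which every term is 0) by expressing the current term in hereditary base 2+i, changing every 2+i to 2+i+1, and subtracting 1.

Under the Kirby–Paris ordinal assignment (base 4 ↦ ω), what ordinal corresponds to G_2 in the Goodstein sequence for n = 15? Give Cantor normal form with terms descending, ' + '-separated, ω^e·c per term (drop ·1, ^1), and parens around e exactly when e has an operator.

ω^(ω + 1) + ω^ω + 3

base 2: 15 = 2^(2 + 1) + 2^2 + 2 + 1; at 3: 3^(3 + 1) + 3^3 + 3 + 1 = 112; next = 111
base 3: 111 = 3^(3 + 1) + 3^3 + 3; at 4: 4^(4 + 1) + 4^4 + 4 = 1284; next = 1283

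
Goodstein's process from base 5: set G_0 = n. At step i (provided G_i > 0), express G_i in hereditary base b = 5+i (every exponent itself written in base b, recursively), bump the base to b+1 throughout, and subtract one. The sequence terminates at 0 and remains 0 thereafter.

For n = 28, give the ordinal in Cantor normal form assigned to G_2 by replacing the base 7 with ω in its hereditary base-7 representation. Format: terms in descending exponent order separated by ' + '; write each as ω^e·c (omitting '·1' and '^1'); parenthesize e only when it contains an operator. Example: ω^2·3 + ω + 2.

step 0: 28 = 5^2 + 3; sub 6 for 5: 6^2 + 3; = 39; G_1 = 39−1 = 38
step 1: 38 = 6^2 + 2; sub 7 for 6: 7^2 + 2; = 51; G_2 = 51−1 = 50

ω^2 + 1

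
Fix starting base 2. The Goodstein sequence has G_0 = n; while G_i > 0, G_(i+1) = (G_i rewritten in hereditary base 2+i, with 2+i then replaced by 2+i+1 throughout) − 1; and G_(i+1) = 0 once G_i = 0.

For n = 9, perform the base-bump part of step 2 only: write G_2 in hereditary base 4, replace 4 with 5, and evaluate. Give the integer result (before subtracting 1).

9 —HB2→ 2^(2 + 1) + 1 —bump→ 3^(3 + 1) + 1 = 82 —(−1)→ 81
81 —HB3→ 3^(3 + 1) —bump→ 4^(4 + 1) = 1024 —(−1)→ 1023
1023 —HB4→ 3·4^4 + 3·4^3 + 3·4^2 + 3·4 + 3 —bump→ 3·5^5 + 3·5^3 + 3·5^2 + 3·5 + 3 = 9843 —(−1)→ 9842

9843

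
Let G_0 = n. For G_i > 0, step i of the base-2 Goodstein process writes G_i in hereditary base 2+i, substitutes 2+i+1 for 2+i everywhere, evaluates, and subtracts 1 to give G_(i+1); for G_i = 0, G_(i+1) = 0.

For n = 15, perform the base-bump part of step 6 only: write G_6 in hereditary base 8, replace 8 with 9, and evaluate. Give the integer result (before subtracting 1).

3524450281

(0) 15|_2 = 2^(2 + 1) + 2^2 + 2 + 1 ↦ 3^(3 + 1) + 3^3 + 3 + 1|_3 = 112 ⇒ 111
(1) 111|_3 = 3^(3 + 1) + 3^3 + 3 ↦ 4^(4 + 1) + 4^4 + 4|_4 = 1284 ⇒ 1283
(2) 1283|_4 = 4^(4 + 1) + 4^4 + 3 ↦ 5^(5 + 1) + 5^5 + 3|_5 = 18753 ⇒ 18752
(3) 18752|_5 = 5^(5 + 1) + 5^5 + 2 ↦ 6^(6 + 1) + 6^6 + 2|_6 = 326594 ⇒ 326593
(4) 326593|_6 = 6^(6 + 1) + 6^6 + 1 ↦ 7^(7 + 1) + 7^7 + 1|_7 = 6588345 ⇒ 6588344
(5) 6588344|_7 = 7^(7 + 1) + 7^7 ↦ 8^(8 + 1) + 8^8|_8 = 150994944 ⇒ 150994943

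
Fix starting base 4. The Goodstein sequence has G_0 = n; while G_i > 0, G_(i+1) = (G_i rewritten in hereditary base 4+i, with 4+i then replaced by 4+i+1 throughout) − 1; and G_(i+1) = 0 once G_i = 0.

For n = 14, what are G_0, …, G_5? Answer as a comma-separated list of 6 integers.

14, 16, 18, 20, 21, 22

G_0=14  [base 4] 3·4 + 2  →[4↦5]→  3·5 + 2 = 17  −1 ⇒ G_1=16
G_1=16  [base 5] 3·5 + 1  →[5↦6]→  3·6 + 1 = 19  −1 ⇒ G_2=18
G_2=18  [base 6] 3·6  →[6↦7]→  3·7 = 21  −1 ⇒ G_3=20
G_3=20  [base 7] 2·7 + 6  →[7↦8]→  2·8 + 6 = 22  −1 ⇒ G_4=21
G_4=21  [base 8] 2·8 + 5  →[8↦9]→  2·9 + 5 = 23  −1 ⇒ G_5=22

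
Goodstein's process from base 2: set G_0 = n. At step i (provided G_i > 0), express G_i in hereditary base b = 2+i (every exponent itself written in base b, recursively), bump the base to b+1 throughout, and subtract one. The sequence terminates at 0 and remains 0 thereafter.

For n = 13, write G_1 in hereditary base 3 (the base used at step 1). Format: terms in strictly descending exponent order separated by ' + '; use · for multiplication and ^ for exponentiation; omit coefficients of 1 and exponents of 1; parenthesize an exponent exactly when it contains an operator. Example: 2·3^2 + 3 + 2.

3^(3 + 1) + 3^3

step 0: 13 = 2^(2 + 1) + 2^2 + 1; sub 3 for 2: 3^(3 + 1) + 3^3 + 1; = 109; G_1 = 109−1 = 108
step 1: 108 = 3^(3 + 1) + 3^3; sub 4 for 3: 4^(4 + 1) + 4^4; = 1280; G_2 = 1280−1 = 1279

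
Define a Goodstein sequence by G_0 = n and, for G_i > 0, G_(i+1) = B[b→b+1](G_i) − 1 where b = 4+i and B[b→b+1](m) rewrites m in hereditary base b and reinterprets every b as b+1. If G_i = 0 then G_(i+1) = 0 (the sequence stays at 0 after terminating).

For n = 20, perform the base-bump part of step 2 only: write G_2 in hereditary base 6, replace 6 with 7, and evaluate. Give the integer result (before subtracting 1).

(0) 20|_4 = 4^2 + 4 ↦ 5^2 + 5|_5 = 30 ⇒ 29
(1) 29|_5 = 5^2 + 4 ↦ 6^2 + 4|_6 = 40 ⇒ 39

52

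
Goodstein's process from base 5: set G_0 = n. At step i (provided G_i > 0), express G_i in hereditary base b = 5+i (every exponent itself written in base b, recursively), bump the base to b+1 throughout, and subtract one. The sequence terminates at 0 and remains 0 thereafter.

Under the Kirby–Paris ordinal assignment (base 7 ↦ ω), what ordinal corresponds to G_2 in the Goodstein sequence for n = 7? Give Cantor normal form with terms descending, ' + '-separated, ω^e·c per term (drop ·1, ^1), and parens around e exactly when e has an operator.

i=0: 7 = 5 + 2 (b=5); 5→6: 6 + 2 = 8; 8−1 = 7
i=1: 7 = 6 + 1 (b=6); 6→7: 7 + 1 = 8; 8−1 = 7
i=2: 7 = 7 (b=7); 7→8: 8 = 8; 8−1 = 7

ω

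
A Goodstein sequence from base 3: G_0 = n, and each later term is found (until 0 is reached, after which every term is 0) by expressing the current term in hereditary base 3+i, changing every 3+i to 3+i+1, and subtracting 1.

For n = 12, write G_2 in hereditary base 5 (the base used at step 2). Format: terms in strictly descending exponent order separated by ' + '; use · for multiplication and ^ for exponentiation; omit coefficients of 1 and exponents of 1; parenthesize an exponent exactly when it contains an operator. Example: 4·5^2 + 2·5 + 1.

[0] 12 ≡ 3^2 + 3 (base 3). Lift 4: 20. −1: 19.
[1] 19 ≡ 4^2 + 3 (base 4). Lift 5: 28. −1: 27.
[2] 27 ≡ 5^2 + 2 (base 5). Lift 6: 38. −1: 37.

5^2 + 2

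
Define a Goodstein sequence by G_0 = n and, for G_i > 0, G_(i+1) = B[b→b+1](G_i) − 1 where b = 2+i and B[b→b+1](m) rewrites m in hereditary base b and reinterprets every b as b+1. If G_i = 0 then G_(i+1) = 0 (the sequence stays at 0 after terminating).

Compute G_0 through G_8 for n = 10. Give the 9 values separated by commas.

10 —HB2→ 2^(2 + 1) + 2 —bump→ 3^(3 + 1) + 3 = 84 —(−1)→ 83
83 —HB3→ 3^(3 + 1) + 2 —bump→ 4^(4 + 1) + 2 = 1026 —(−1)→ 1025
1025 —HB4→ 4^(4 + 1) + 1 —bump→ 5^(5 + 1) + 1 = 15626 —(−1)→ 15625
15625 —HB5→ 5^(5 + 1) —bump→ 6^(6 + 1) = 279936 —(−1)→ 279935
279935 —HB6→ 5·6^6 + 5·6^5 + 5·6^4 + 5·6^3 + 5·6^2 + 5·6 + 5 —bump→ 5·7^7 + 5·7^5 + 5·7^4 + 5·7^3 + 5·7^2 + 5·7 + 5 = 4215755 —(−1)→ 4215754
4215754 —HB7→ 5·7^7 + 5·7^5 + 5·7^4 + 5·7^3 + 5·7^2 + 5·7 + 4 —bump→ 5·8^8 + 5·8^5 + 5·8^4 + 5·8^3 + 5·8^2 + 5·8 + 4 = 84073324 —(−1)→ 84073323
84073323 —HB8→ 5·8^8 + 5·8^5 + 5·8^4 + 5·8^3 + 5·8^2 + 5·8 + 3 —bump→ 5·9^9 + 5·9^5 + 5·9^4 + 5·9^3 + 5·9^2 + 5·9 + 3 = 1937434593 —(−1)→ 1937434592
1937434592 —HB9→ 5·9^9 + 5·9^5 + 5·9^4 + 5·9^3 + 5·9^2 + 5·9 + 2 —bump→ 5·10^10 + 5·10^5 + 5·10^4 + 5·10^3 + 5·10^2 + 5·10 + 2 = 50000555552 —(−1)→ 50000555551

10, 83, 1025, 15625, 279935, 4215754, 84073323, 1937434592, 50000555551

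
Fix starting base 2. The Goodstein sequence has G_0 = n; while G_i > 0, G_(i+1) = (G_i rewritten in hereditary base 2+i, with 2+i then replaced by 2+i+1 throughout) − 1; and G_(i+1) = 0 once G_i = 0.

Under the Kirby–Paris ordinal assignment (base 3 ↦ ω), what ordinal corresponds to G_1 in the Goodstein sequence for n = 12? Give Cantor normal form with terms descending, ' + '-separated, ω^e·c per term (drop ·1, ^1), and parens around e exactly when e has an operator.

G_0=12  [base 2] 2^(2 + 1) + 2^2  →[2↦3]→  3^(3 + 1) + 3^3 = 108  −1 ⇒ G_1=107
G_1=107  [base 3] 3^(3 + 1) + 2·3^2 + 2·3 + 2  →[3↦4]→  4^(4 + 1) + 2·4^2 + 2·4 + 2 = 1066  −1 ⇒ G_2=1065

ω^(ω + 1) + ω^2·2 + ω·2 + 2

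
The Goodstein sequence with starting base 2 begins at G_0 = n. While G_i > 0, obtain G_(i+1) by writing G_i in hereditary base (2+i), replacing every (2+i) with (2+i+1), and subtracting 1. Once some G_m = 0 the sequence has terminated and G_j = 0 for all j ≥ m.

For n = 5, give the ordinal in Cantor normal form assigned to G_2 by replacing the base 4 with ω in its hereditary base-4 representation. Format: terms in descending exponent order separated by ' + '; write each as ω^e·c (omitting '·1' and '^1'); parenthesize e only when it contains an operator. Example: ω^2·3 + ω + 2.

G_0 = 5. HB_2(5) = 2^2 + 1. Bump = 28. G_1 = 27.
G_1 = 27. HB_3(27) = 3^3. Bump = 256. G_2 = 255.
G_2 = 255. HB_4(255) = 3·4^3 + 3·4^2 + 3·4 + 3. Bump = 468. G_3 = 467.

ω^3·3 + ω^2·3 + ω·3 + 3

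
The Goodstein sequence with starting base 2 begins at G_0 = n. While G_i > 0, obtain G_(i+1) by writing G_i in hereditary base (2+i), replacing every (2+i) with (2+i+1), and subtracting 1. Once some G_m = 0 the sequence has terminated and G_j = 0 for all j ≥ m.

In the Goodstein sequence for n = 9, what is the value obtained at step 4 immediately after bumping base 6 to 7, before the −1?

i=0: 9 = 2^(2 + 1) + 1 (b=2); 2→3: 3^(3 + 1) + 1 = 82; 82−1 = 81
i=1: 81 = 3^(3 + 1) (b=3); 3→4: 4^(4 + 1) = 1024; 1024−1 = 1023
i=2: 1023 = 3·4^4 + 3·4^3 + 3·4^2 + 3·4 + 3 (b=4); 4→5: 3·5^5 + 3·5^3 + 3·5^2 + 3·5 + 3 = 9843; 9843−1 = 9842
i=3: 9842 = 3·5^5 + 3·5^3 + 3·5^2 + 3·5 + 2 (b=5); 5→6: 3·6^6 + 3·6^3 + 3·6^2 + 3·6 + 2 = 140744; 140744−1 = 140743

2471827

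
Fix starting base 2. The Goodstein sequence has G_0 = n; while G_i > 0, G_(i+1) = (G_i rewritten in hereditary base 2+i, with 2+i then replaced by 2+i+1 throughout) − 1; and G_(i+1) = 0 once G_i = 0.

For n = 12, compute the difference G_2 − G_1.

base 2: 12 = 2^(2 + 1) + 2^2; at 3: 3^(3 + 1) + 3^3 = 108; next = 107
base 3: 107 = 3^(3 + 1) + 2·3^2 + 2·3 + 2; at 4: 4^(4 + 1) + 2·4^2 + 2·4 + 2 = 1066; next = 1065

958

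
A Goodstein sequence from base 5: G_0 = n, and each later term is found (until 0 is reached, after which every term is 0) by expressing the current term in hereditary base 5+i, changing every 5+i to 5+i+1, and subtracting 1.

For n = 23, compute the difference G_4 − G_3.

base 5: 23 = 4·5 + 3; at 6: 4·6 + 3 = 27; next = 26
base 6: 26 = 4·6 + 2; at 7: 4·7 + 2 = 30; next = 29
base 7: 29 = 4·7 + 1; at 8: 4·8 + 1 = 33; next = 32
base 8: 32 = 4·8; at 9: 4·9 = 36; next = 35

3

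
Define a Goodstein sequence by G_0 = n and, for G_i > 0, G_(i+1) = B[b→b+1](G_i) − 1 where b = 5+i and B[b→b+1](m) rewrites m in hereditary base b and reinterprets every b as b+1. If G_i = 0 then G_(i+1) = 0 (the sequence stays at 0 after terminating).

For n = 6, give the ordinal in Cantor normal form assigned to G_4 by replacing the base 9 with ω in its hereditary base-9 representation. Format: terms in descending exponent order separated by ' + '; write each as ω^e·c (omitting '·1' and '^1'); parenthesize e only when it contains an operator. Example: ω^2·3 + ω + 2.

[0] 6 ≡ 5 + 1 (base 5). Lift 6: 7. −1: 6.
[1] 6 ≡ 6 (base 6). Lift 7: 7. −1: 6.
[2] 6 ≡ 6 (base 7). Lift 8: 6. −1: 5.
[3] 5 ≡ 5 (base 8). Lift 9: 5. −1: 4.
[4] 4 ≡ 4 (base 9). Lift 10: 4. −1: 3.

4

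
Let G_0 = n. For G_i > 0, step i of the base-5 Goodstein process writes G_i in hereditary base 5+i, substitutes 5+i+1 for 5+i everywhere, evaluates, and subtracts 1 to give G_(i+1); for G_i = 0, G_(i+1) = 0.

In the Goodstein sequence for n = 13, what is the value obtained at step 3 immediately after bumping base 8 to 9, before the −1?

18

step 0: 13 = 2·5 + 3; sub 6 for 5: 2·6 + 3; = 15; G_1 = 15−1 = 14
step 1: 14 = 2·6 + 2; sub 7 for 6: 2·7 + 2; = 16; G_2 = 16−1 = 15
step 2: 15 = 2·7 + 1; sub 8 for 7: 2·8 + 1; = 17; G_3 = 17−1 = 16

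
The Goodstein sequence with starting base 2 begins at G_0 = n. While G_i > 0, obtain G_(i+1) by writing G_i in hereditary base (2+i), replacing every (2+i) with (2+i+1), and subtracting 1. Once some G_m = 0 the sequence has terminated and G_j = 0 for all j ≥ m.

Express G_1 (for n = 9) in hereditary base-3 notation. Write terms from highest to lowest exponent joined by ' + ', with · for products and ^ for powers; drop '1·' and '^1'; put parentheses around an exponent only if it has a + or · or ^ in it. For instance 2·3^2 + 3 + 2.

(0) 9|_2 = 2^(2 + 1) + 1 ↦ 3^(3 + 1) + 1|_3 = 82 ⇒ 81
(1) 81|_3 = 3^(3 + 1) ↦ 4^(4 + 1)|_4 = 1024 ⇒ 1023

3^(3 + 1)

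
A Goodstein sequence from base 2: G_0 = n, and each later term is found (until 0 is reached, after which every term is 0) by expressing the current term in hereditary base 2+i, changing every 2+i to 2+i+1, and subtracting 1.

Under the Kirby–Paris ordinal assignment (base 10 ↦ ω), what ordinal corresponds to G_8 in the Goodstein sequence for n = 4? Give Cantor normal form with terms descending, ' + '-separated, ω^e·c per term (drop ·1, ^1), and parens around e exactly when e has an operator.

ω^2·2 + ω + 1

[0] 4 ≡ 2^2 (base 2). Lift 3: 27. −1: 26.
[1] 26 ≡ 2·3^2 + 2·3 + 2 (base 3). Lift 4: 42. −1: 41.
[2] 41 ≡ 2·4^2 + 2·4 + 1 (base 4). Lift 5: 61. −1: 60.
[3] 60 ≡ 2·5^2 + 2·5 (base 5). Lift 6: 84. −1: 83.
[4] 83 ≡ 2·6^2 + 6 + 5 (base 6). Lift 7: 110. −1: 109.
[5] 109 ≡ 2·7^2 + 7 + 4 (base 7). Lift 8: 140. −1: 139.
[6] 139 ≡ 2·8^2 + 8 + 3 (base 8). Lift 9: 174. −1: 173.
[7] 173 ≡ 2·9^2 + 9 + 2 (base 9). Lift 10: 212. −1: 211.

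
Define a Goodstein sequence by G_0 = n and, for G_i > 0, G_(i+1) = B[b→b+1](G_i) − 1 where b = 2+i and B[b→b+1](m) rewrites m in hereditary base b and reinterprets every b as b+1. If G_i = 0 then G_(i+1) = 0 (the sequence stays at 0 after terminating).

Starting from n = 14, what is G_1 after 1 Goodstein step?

G_0 = 14. HB_2(14) = 2^(2 + 1) + 2^2 + 2. Bump = 111. G_1 = 110.
G_1 = 110. HB_3(110) = 3^(3 + 1) + 3^3 + 2. Bump = 1282. G_2 = 1281.

110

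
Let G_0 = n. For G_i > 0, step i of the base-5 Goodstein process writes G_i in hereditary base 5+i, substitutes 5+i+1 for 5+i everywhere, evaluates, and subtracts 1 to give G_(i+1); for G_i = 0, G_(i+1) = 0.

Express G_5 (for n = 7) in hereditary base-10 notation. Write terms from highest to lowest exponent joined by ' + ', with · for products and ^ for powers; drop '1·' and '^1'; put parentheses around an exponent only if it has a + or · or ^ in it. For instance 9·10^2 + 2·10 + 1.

5

G_0=7  [base 5] 5 + 2  →[5↦6]→  6 + 2 = 8  −1 ⇒ G_1=7
G_1=7  [base 6] 6 + 1  →[6↦7]→  7 + 1 = 8  −1 ⇒ G_2=7
G_2=7  [base 7] 7  →[7↦8]→  8 = 8  −1 ⇒ G_3=7
G_3=7  [base 8] 7  →[8↦9]→  7 = 7  −1 ⇒ G_4=6
G_4=6  [base 9] 6  →[9↦10]→  6 = 6  −1 ⇒ G_5=5
G_5=5  [base 10] 5  →[10↦11]→  5 = 5  −1 ⇒ G_6=4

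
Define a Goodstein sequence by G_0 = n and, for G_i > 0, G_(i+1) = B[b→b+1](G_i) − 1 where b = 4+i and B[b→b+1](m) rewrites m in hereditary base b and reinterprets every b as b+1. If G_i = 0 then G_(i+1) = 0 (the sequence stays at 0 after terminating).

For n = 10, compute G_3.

G_0=10  [base 4] 2·4 + 2  →[4↦5]→  2·5 + 2 = 12  −1 ⇒ G_1=11
G_1=11  [base 5] 2·5 + 1  →[5↦6]→  2·6 + 1 = 13  −1 ⇒ G_2=12
G_2=12  [base 6] 2·6  →[6↦7]→  2·7 = 14  −1 ⇒ G_3=13
G_3=13  [base 7] 7 + 6  →[7↦8]→  8 + 6 = 14  −1 ⇒ G_4=13

13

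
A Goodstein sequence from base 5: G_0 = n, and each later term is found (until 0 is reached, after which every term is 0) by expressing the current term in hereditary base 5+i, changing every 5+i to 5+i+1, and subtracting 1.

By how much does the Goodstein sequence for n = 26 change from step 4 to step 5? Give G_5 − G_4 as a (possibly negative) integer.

step 0: 26 = 5^2 + 1; sub 6 for 5: 6^2 + 1; = 37; G_1 = 37−1 = 36
step 1: 36 = 6^2; sub 7 for 6: 7^2; = 49; G_2 = 49−1 = 48
step 2: 48 = 6·7 + 6; sub 8 for 7: 6·8 + 6; = 54; G_3 = 54−1 = 53
step 3: 53 = 6·8 + 5; sub 9 for 8: 6·9 + 5; = 59; G_4 = 59−1 = 58
step 4: 58 = 6·9 + 4; sub 10 for 9: 6·10 + 4; = 64; G_5 = 64−1 = 63

5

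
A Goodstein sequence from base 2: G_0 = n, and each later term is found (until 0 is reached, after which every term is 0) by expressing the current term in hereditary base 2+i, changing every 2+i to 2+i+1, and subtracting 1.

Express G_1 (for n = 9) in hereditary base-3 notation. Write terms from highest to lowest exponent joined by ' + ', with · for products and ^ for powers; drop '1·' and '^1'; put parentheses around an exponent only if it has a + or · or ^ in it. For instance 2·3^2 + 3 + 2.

3^(3 + 1)

9 —HB2→ 2^(2 + 1) + 1 —bump→ 3^(3 + 1) + 1 = 82 —(−1)→ 81
81 —HB3→ 3^(3 + 1) —bump→ 4^(4 + 1) = 1024 —(−1)→ 1023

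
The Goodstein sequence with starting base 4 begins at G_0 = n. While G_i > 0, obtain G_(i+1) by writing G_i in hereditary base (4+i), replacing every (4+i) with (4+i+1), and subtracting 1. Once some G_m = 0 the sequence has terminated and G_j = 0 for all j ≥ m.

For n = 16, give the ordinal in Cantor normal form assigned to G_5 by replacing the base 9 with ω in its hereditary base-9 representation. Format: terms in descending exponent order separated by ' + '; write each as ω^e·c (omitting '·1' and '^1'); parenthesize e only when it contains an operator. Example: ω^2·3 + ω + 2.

ω·4

16 —HB4→ 4^2 —bump→ 5^2 = 25 —(−1)→ 24
24 —HB5→ 4·5 + 4 —bump→ 4·6 + 4 = 28 —(−1)→ 27
27 —HB6→ 4·6 + 3 —bump→ 4·7 + 3 = 31 —(−1)→ 30
30 —HB7→ 4·7 + 2 —bump→ 4·8 + 2 = 34 —(−1)→ 33
33 —HB8→ 4·8 + 1 —bump→ 4·9 + 1 = 37 —(−1)→ 36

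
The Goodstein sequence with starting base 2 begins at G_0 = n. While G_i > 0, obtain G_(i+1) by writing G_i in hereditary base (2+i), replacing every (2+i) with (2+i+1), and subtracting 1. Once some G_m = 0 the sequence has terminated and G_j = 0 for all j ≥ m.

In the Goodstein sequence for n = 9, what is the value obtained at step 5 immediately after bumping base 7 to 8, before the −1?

(0) 9|_2 = 2^(2 + 1) + 1 ↦ 3^(3 + 1) + 1|_3 = 82 ⇒ 81
(1) 81|_3 = 3^(3 + 1) ↦ 4^(4 + 1)|_4 = 1024 ⇒ 1023
(2) 1023|_4 = 3·4^4 + 3·4^3 + 3·4^2 + 3·4 + 3 ↦ 3·5^5 + 3·5^3 + 3·5^2 + 3·5 + 3|_5 = 9843 ⇒ 9842
(3) 9842|_5 = 3·5^5 + 3·5^3 + 3·5^2 + 3·5 + 2 ↦ 3·6^6 + 3·6^3 + 3·6^2 + 3·6 + 2|_6 = 140744 ⇒ 140743
(4) 140743|_6 = 3·6^6 + 3·6^3 + 3·6^2 + 3·6 + 1 ↦ 3·7^7 + 3·7^3 + 3·7^2 + 3·7 + 1|_7 = 2471827 ⇒ 2471826
(5) 2471826|_7 = 3·7^7 + 3·7^3 + 3·7^2 + 3·7 ↦ 3·8^8 + 3·8^3 + 3·8^2 + 3·8|_8 = 50333400 ⇒ 50333399

50333400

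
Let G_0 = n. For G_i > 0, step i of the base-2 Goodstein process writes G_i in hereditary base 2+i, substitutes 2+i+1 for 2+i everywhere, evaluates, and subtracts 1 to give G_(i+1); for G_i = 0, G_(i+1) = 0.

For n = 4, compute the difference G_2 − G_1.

15

G_0=4  [base 2] 2^2  →[2↦3]→  3^3 = 27  −1 ⇒ G_1=26
G_1=26  [base 3] 2·3^2 + 2·3 + 2  →[3↦4]→  2·4^2 + 2·4 + 2 = 42  −1 ⇒ G_2=41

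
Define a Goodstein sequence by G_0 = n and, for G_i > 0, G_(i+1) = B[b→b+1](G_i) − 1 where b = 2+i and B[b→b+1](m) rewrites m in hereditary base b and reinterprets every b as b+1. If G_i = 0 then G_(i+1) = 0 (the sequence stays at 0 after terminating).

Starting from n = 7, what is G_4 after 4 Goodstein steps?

46657

G_0 = 7. HB_2(7) = 2^2 + 2 + 1. Bump = 31. G_1 = 30.
G_1 = 30. HB_3(30) = 3^3 + 3. Bump = 260. G_2 = 259.
G_2 = 259. HB_4(259) = 4^4 + 3. Bump = 3128. G_3 = 3127.
G_3 = 3127. HB_5(3127) = 5^5 + 2. Bump = 46658. G_4 = 46657.
G_4 = 46657. HB_6(46657) = 6^6 + 1. Bump = 823544. G_5 = 823543.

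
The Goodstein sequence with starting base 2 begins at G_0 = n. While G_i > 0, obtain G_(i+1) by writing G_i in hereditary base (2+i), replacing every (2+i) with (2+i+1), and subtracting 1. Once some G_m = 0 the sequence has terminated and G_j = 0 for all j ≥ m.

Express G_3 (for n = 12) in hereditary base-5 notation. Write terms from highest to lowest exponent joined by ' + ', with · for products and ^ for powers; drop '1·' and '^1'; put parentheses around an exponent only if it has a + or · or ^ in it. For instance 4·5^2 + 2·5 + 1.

5^(5 + 1) + 2·5^2 + 2·5

G_0=12  [base 2] 2^(2 + 1) + 2^2  →[2↦3]→  3^(3 + 1) + 3^3 = 108  −1 ⇒ G_1=107
G_1=107  [base 3] 3^(3 + 1) + 2·3^2 + 2·3 + 2  →[3↦4]→  4^(4 + 1) + 2·4^2 + 2·4 + 2 = 1066  −1 ⇒ G_2=1065
G_2=1065  [base 4] 4^(4 + 1) + 2·4^2 + 2·4 + 1  →[4↦5]→  5^(5 + 1) + 2·5^2 + 2·5 + 1 = 15686  −1 ⇒ G_3=15685
G_3=15685  [base 5] 5^(5 + 1) + 2·5^2 + 2·5  →[5↦6]→  6^(6 + 1) + 2·6^2 + 2·6 = 280020  −1 ⇒ G_4=280019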